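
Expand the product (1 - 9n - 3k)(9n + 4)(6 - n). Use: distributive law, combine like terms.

(1 - 9n - 3k)(9n + 4)(6 - n)
= (9n + 4 - 81n² - 36n - 27kn - 12k)(6 - n)    [distributive law]
= (-27n + 4 - 81n² - 27kn - 12k)(6 - n)    [combine like terms]
= -162n + 27n² + 24 - 4n - 486n² + 81n³ - 162kn + 27kn² - 72k + 12kn    [distributive law]
= -166n - 459n² + 24 + 81n³ - 150kn + 27kn² - 72k    [combine like terms]

-166n - 459n² + 24 + 81n³ - 150kn + 27kn² - 72k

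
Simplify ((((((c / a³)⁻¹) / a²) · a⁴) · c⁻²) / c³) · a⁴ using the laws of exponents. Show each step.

a⁹c⁻⁶

((((((c / a³)⁻¹) / a²) · a⁴) · c⁻²) / c³) · a⁴
= ((((((c⁻¹) / ((a³)⁻¹)) / a²) · a⁴) · c⁻²) / c³) · a⁴    [power of a quotient]
= (((((c⁻¹ / a⁻³) / a²) · a⁴) · c⁻²) / c³) · a⁴    [power of a power]
= a⁹c⁻⁶    [quotient of powers; product of powers]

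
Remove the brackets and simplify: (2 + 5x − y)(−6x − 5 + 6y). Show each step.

(2 + 5x − y)(−6x − 5 + 6y)
= −12x − 10 + 12y − 30x² − 25x + 30xy + 6xy + 5y − 6y²    [distributive law]
= −37x − 10 + 17y − 30x² + 36xy − 6y²    [combine like terms]

−37x − 10 + 17y − 30x² + 36xy − 6y²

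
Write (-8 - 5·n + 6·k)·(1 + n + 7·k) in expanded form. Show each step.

-8 - 13·n - 50·k - 5·n² - 29·k·n + 42·k²

(-8 - 5·n + 6·k)·(1 + n + 7·k)
= -8 - 8·n - 56·k - 5·n - 5·n² - 35·k·n + 6·k + 6·k·n + 42·k²    [distributive law]
= -8 - 13·n - 50·k - 5·n² - 29·k·n + 42·k²    [combine like terms]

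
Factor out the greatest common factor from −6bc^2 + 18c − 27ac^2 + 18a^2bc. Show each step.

3c(−2bc + 6 − 9ac + 6a^2b)

−6bc^2 + 18c − 27ac^2 + 18a^2bc
= 3(−2bc^2 + 6c − 9ac^2 + 6a^2bc)    [factor out 3]
= 3c(−2bc + 6 − 9ac + 6a^2b)    [factor out c]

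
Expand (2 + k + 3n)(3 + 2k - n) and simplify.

(2 + k + 3n)(3 + 2k - n)
= 6 + 4k - 2n + 3k + 2k^2 - kn + 9n + 6kn - 3n^2    [distributive law]
= 6 + 7k + 7n + 2k^2 + 5kn - 3n^2    [combine like terms]

6 + 7k + 7n + 2k^2 + 5kn - 3n^2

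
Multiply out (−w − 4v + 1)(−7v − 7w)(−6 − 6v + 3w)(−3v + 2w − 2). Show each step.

567v²w − 315vw² + 336vw + 42v³w − 441v²w² + 63vw³ − 168w³ + 210w² + 42w⁴ + 714v³ + 126v² + 504v⁴ − 84v − 84w

(−w − 4v + 1)(−7v − 7w)(−6 − 6v + 3w)(−3v + 2w − 2)
= (7vw + 7w² + 28v² + 28vw − 7v − 7w)(−6 − 6v + 3w)(−3v + 2w − 2)    [distributive law]
= (35vw + 7w² + 28v² − 7v − 7w)(−6 − 6v + 3w)(−3v + 2w − 2)    [combine like terms]
= (−210vw − 210v²w + 105vw² − 42w² − 42vw² + 21w³ − 168v² − 168v³ + 84v²w + 42v + 42v² − 21vw + 42w + 42vw − 21w²)(−3v + 2w − 2)    [distributive law]
= (−189vw − 126v²w + 63vw² − 63w² + 21w³ − 126v² − 168v³ + 42v + 42w)(−3v + 2w − 2)    [combine like terms]
= 567v²w − 378vw² + 378vw + 378v³w − 252v²w² + 252v²w − 189v²w² + 126vw³ − 126vw² + 189vw² − 126w³ + 126w² − 63vw³ + 42w⁴ − 42w³ + 378v³ − 252v²w + 252v² + 504v⁴ − 336v³w + 336v³ − 126v² + 84vw − 84v − 126vw + 84w² − 84w    [distributive law]
= 567v²w − 315vw² + 336vw + 42v³w − 441v²w² + 63vw³ − 168w³ + 210w² + 42w⁴ + 714v³ + 126v² + 504v⁴ − 84v − 84w    [combine like terms]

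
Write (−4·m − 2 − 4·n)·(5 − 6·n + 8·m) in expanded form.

(−4·m − 2 − 4·n)·(5 − 6·n + 8·m)
= −20·m + 24·m·n − 32·m^2 − 10 + 12·n − 16·m − 20·n + 24·n^2 − 32·m·n    [distributive law]
= −36·m − 8·m·n − 32·m^2 − 10 − 8·n + 24·n^2    [combine like terms]

−36·m − 8·m·n − 32·m^2 − 10 − 8·n + 24·n^2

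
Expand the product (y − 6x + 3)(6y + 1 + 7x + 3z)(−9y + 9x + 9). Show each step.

(y − 6x + 3)(6y + 1 + 7x + 3z)(−9y + 9x + 9)
= (6y^2 + y + 7xy + 3yz − 36xy − 6x − 42x^2 − 18xz + 18y + 3 + 21x + 9z)(−9y + 9x + 9)    [distributive law]
= (6y^2 + 19y − 29xy + 3yz + 15x − 42x^2 − 18xz + 3 + 9z)(−9y + 9x + 9)    [combine like terms]
= −54y^3 + 54xy^2 + 54y^2 − 171y^2 + 171xy + 171y + 261xy^2 − 261x^2y − 261xy − 27y^2z + 27xyz + 27yz − 135xy + 135x^2 + 135x + 378x^2y − 378x^3 − 378x^2 + 162xyz − 162x^2z − 162xz − 27y + 27x + 27 − 81yz + 81xz + 81z    [distributive law]
= −54y^3 + 315xy^2 − 117y^2 − 225xy + 144y + 117x^2y − 27y^2z + 189xyz − 54yz − 243x^2 + 162x − 378x^3 − 162x^2z − 81xz + 27 + 81z    [combine like terms]

−54y^3 + 315xy^2 − 117y^2 − 225xy + 144y + 117x^2y − 27y^2z + 189xyz − 54yz − 243x^2 + 162x − 378x^3 − 162x^2z − 81xz + 27 + 81z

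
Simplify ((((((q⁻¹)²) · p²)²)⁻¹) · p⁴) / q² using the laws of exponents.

((((((q⁻¹)²) · p²)²)⁻¹) · p⁴) / q²
= (((((q⁻¹)²) · p²)⁻²) · p⁴) / q²    [power of a power]
= (((((q⁻¹)²)⁻²) · ((p²)⁻²)) · p⁴) / q²    [power of a product]
= ((((q⁻¹)⁻⁴) · ((p²)⁻²)) · p⁴) / q²    [power of a power]
= ((q⁴ · ((p²)⁻²)) · p⁴) / q²    [power of a power]
= ((q⁴ · p⁻⁴) · p⁴) / q²    [power of a power]
= q²    [quotient of powers; product of powers]

q²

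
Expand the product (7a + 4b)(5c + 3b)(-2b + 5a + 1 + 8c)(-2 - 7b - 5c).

(7a + 4b)(5c + 3b)(-2b + 5a + 1 + 8c)(-2 - 7b - 5c)
= (35ac + 21ab + 20bc + 12b^2)(-2b + 5a + 1 + 8c)(-2 - 7b - 5c)    [distributive law]
= (-70abc + 175a^2c + 35ac + 280ac^2 - 42ab^2 + 105a^2b + 21ab + 168abc - 40b^2c + 100abc + 20bc + 160bc^2 - 24b^3 + 60ab^2 + 12b^2 + 96b^2c)(-2 - 7b - 5c)    [distributive law]
= (198abc + 175a^2c + 35ac + 280ac^2 + 18ab^2 + 105a^2b + 21ab + 56b^2c + 20bc + 160bc^2 - 24b^3 + 12b^2)(-2 - 7b - 5c)    [combine like terms]
= -396abc - 1386ab^2c - 990abc^2 - 350a^2c - 1225a^2bc - 875a^2c^2 - 70ac - 245abc - 175ac^2 - 560ac^2 - 1960abc^2 - 1400ac^3 - 36ab^2 - 126ab^3 - 90ab^2c - 210a^2b - 735a^2b^2 - 525a^2bc - 42ab - 147ab^2 - 105abc - 112b^2c - 392b^3c - 280b^2c^2 - 40bc - 140b^2c - 100bc^2 - 320bc^2 - 1120b^2c^2 - 800bc^3 + 48b^3 + 168b^4 + 120b^3c - 24b^2 - 84b^3 - 60b^2c    [distributive law]
= -746abc - 1476ab^2c - 2950abc^2 - 350a^2c - 1750a^2bc - 875a^2c^2 - 70ac - 735ac^2 - 1400ac^3 - 183ab^2 - 126ab^3 - 210a^2b - 735a^2b^2 - 42ab - 312b^2c - 272b^3c - 1400b^2c^2 - 40bc - 420bc^2 - 800bc^3 - 36b^3 + 168b^4 - 24b^2    [combine like terms]

-746abc - 1476ab^2c - 2950abc^2 - 350a^2c - 1750a^2bc - 875a^2c^2 - 70ac - 735ac^2 - 1400ac^3 - 183ab^2 - 126ab^3 - 210a^2b - 735a^2b^2 - 42ab - 312b^2c - 272b^3c - 1400b^2c^2 - 40bc - 420bc^2 - 800bc^3 - 36b^3 + 168b^4 - 24b^2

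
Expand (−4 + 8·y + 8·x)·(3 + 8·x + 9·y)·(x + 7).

−68·x − 84 + 440·x^2 + 940·x·y − 84·y + 136·x^2·y + 72·x·y^2 + 504·y^2 + 64·x^3

(−4 + 8·y + 8·x)·(3 + 8·x + 9·y)·(x + 7)
= (−12 − 32·x − 36·y + 24·y + 64·x·y + 72·y^2 + 24·x + 64·x^2 + 72·x·y)·(x + 7)    [distributive law]
= (−12 − 8·x − 12·y + 136·x·y + 72·y^2 + 64·x^2)·(x + 7)    [combine like terms]
= −12·x − 84 − 8·x^2 − 56·x − 12·x·y − 84·y + 136·x^2·y + 952·x·y + 72·x·y^2 + 504·y^2 + 64·x^3 + 448·x^2    [distributive law]
= −68·x − 84 + 440·x^2 + 940·x·y − 84·y + 136·x^2·y + 72·x·y^2 + 504·y^2 + 64·x^3    [combine like terms]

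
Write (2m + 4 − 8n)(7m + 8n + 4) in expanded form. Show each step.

14m^2 − 40mn + 36m + 16 − 64n^2

(2m + 4 − 8n)(7m + 8n + 4)
= 14m^2 + 16mn + 8m + 28m + 32n + 16 − 56mn − 64n^2 − 32n    [distributive law]
= 14m^2 − 40mn + 36m + 16 − 64n^2    [combine like terms]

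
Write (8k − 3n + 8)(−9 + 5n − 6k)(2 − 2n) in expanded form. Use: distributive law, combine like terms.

−240k + 356kn − 116kn^2 − 96k^2 + 96k^2n + 278n − 164n^2 + 30n^3 − 144

(8k − 3n + 8)(−9 + 5n − 6k)(2 − 2n)
= (−72k + 40kn − 48k^2 + 27n − 15n^2 + 18kn − 72 + 40n − 48k)(2 − 2n)    [distributive law]
= (−120k + 58kn − 48k^2 + 67n − 15n^2 − 72)(2 − 2n)    [combine like terms]
= −240k + 240kn + 116kn − 116kn^2 − 96k^2 + 96k^2n + 134n − 134n^2 − 30n^2 + 30n^3 − 144 + 144n    [distributive law]
= −240k + 356kn − 116kn^2 − 96k^2 + 96k^2n + 278n − 164n^2 + 30n^3 − 144    [combine like terms]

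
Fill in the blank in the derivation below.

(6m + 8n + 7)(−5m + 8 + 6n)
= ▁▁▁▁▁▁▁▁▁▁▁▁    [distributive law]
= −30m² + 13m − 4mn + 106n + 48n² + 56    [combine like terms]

Applying distributive law to the line above:

−30m² + 48m + 36mn − 40mn + 64n + 48n² − 35m + 56 + 42n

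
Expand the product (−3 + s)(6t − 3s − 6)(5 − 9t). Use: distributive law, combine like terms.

−252t + 162t^2 + 15s + 3st + 90 − 54st^2 − 15s^2 + 27s^2t

(−3 + s)(6t − 3s − 6)(5 − 9t)
= (−18t + 9s + 18 + 6st − 3s^2 − 6s)(5 − 9t)    [distributive law]
= (−18t + 3s + 18 + 6st − 3s^2)(5 − 9t)    [combine like terms]
= −90t + 162t^2 + 15s − 27st + 90 − 162t + 30st − 54st^2 − 15s^2 + 27s^2t    [distributive law]
= −252t + 162t^2 + 15s + 3st + 90 − 54st^2 − 15s^2 + 27s^2t    [combine like terms]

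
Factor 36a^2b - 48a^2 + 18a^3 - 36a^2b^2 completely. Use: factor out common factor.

36a^2b - 48a^2 + 18a^3 - 36a^2b^2
= 6(6a^2b - 8a^2 + 3a^3 - 6a^2b^2)    [factor out 6]
= 6a^2(6b - 8 + 3a - 6b^2)    [factor out a^2]

6a^2(6b - 8 + 3a - 6b^2)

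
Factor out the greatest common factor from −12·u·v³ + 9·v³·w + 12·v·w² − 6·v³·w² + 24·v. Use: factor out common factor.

3·v(−4·u·v² + 3·v²·w + 4·w² − 2·v²·w² + 8)

−12·u·v³ + 9·v³·w + 12·v·w² − 6·v³·w² + 24·v
= 3(−4·u·v³ + 3·v³·w + 4·v·w² − 2·v³·w² + 8·v)    [factor out 3]
= 3·v(−4·u·v² + 3·v²·w + 4·w² − 2·v²·w² + 8)    [factor out v]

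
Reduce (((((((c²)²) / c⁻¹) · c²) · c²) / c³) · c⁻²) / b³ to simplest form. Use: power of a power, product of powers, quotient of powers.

b⁻³c⁴

(((((((c²)²) / c⁻¹) · c²) · c²) / c³) · c⁻²) / b³
= (((((c⁴ / c⁻¹) · c²) · c²) / c³) · c⁻²) / b³    [power of a power]
= ((((c⁵ · c²) · c²) / c³) · c⁻²) / b³    [quotient of powers]
= (((c⁷ · c²) / c³) · c⁻²) / b³    [product of powers]
= ((c⁹ / c³) · c⁻²) / b³    [product of powers]
= (c⁶ · c⁻²) / b³    [quotient of powers]
= c⁴ / b³    [product of powers]
= b⁻³c⁴    [quotient of powers]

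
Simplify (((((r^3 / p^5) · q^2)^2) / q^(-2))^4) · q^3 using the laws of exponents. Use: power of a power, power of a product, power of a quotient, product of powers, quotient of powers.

p^(-40)q^27r^24

(((((r^3 / p^5) · q^2)^2) / q^(-2))^4) · q^3
= (((((r^3 / p^5) · q^2)^2)^4) / ((q^(-2))^4)) · q^3    [power of a quotient]
= ((((r^3 / p^5) · q^2)^8) / ((q^(-2))^4)) · q^3    [power of a power]
= ((((r^3 / p^5)^8) · ((q^2)^8)) / ((q^(-2))^4)) · q^3    [power of a product]
= (((((r^3)^8) / ((p^5)^8)) · ((q^2)^8)) / ((q^(-2))^4)) · q^3    [power of a quotient]
= (((r^24 / ((p^5)^8)) · ((q^2)^8)) / ((q^(-2))^4)) · q^3    [power of a power]
= (((r^24 / p^40) · ((q^2)^8)) / ((q^(-2))^4)) · q^3    [power of a power]
= (((r^24 / p^40) · q^16) / ((q^(-2))^4)) · q^3    [power of a power]
= (((r^24 / p^40) · q^16) / q^(-8)) · q^3    [power of a power]
= p^(-40)q^27r^24    [quotient of powers; product of powers]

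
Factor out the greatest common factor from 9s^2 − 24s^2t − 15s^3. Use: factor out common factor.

3s^2(3 − 8t − 5s)

9s^2 − 24s^2t − 15s^3
= 3(3s^2 − 8s^2t − 5s^3)    [factor out 3]
= 3s^2(3 − 8t − 5s)    [factor out s^2]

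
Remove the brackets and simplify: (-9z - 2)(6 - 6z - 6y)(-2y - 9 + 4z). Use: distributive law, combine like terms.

(-9z - 2)(6 - 6z - 6y)(-2y - 9 + 4z)
= (-54z + 54z^2 + 54yz - 12 + 12z + 12y)(-2y - 9 + 4z)    [distributive law]
= (-42z + 54z^2 + 54yz - 12 + 12y)(-2y - 9 + 4z)    [combine like terms]
= 84yz + 378z - 168z^2 - 108yz^2 - 486z^2 + 216z^3 - 108y^2z - 486yz + 216yz^2 + 24y + 108 - 48z - 24y^2 - 108y + 48yz    [distributive law]
= -354yz + 330z - 654z^2 + 108yz^2 + 216z^3 - 108y^2z - 84y + 108 - 24y^2    [combine like terms]

-354yz + 330z - 654z^2 + 108yz^2 + 216z^3 - 108y^2z - 84y + 108 - 24y^2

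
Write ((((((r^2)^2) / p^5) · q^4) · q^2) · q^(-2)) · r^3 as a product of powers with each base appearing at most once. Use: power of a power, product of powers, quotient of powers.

((((((r^2)^2) / p^5) · q^4) · q^2) · q^(-2)) · r^3
= ((((r^4 / p^5) · q^4) · q^2) · q^(-2)) · r^3    [power of a power]
= p^(-5)q^4r^7    [quotient of powers; product of powers]

p^(-5)q^4r^7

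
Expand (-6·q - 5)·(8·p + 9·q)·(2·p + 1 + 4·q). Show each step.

(-6·q - 5)·(8·p + 9·q)·(2·p + 1 + 4·q)
= (-48·p·q - 54·q^2 - 40·p - 45·q)·(2·p + 1 + 4·q)    [distributive law]
= -96·p^2·q - 48·p·q - 192·p·q^2 - 108·p·q^2 - 54·q^2 - 216·q^3 - 80·p^2 - 40·p - 160·p·q - 90·p·q - 45·q - 180·q^2    [distributive law]
= -96·p^2·q - 298·p·q - 300·p·q^2 - 234·q^2 - 216·q^3 - 80·p^2 - 40·p - 45·q    [combine like terms]

-96·p^2·q - 298·p·q - 300·p·q^2 - 234·q^2 - 216·q^3 - 80·p^2 - 40·p - 45·q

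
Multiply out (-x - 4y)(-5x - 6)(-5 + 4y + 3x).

-7x^2 + 80x^2y + 15x^3 - 30x - 4xy + 80xy^2 - 120y + 96y^2

(-x - 4y)(-5x - 6)(-5 + 4y + 3x)
= (5x^2 + 6x + 20xy + 24y)(-5 + 4y + 3x)    [distributive law]
= -25x^2 + 20x^2y + 15x^3 - 30x + 24xy + 18x^2 - 100xy + 80xy^2 + 60x^2y - 120y + 96y^2 + 72xy    [distributive law]
= -7x^2 + 80x^2y + 15x^3 - 30x - 4xy + 80xy^2 - 120y + 96y^2    [combine like terms]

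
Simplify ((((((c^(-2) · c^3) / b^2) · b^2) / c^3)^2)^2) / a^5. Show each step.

a^(-5)c^(-8)

((((((c^(-2) · c^3) / b^2) · b^2) / c^3)^2)^2) / a^5
= (((((c^(-2) · c^3) / b^2) · b^2) / c^3)^4) / a^5    [power of a power]
= (((((c^(-2) · c^3) / b^2) · b^2)^4) / ((c^3)^4)) / a^5    [power of a quotient]
= (((((c^(-2) · c^3) / b^2)^4) · ((b^2)^4)) / ((c^3)^4)) / a^5    [power of a product]
= (((((c^(-2) · c^3)^4) / ((b^2)^4)) · ((b^2)^4)) / ((c^3)^4)) / a^5    [power of a quotient]
= ((((((c^(-2))^4) · ((c^3)^4)) / ((b^2)^4)) · ((b^2)^4)) / ((c^3)^4)) / a^5    [power of a product]
= ((((c^(-8) · ((c^3)^4)) / ((b^2)^4)) · ((b^2)^4)) / ((c^3)^4)) / a^5    [power of a power]
= ((((c^(-8) · c^12) / ((b^2)^4)) · ((b^2)^4)) / ((c^3)^4)) / a^5    [power of a power]
= (((c^4 / ((b^2)^4)) · ((b^2)^4)) / ((c^3)^4)) / a^5    [product of powers]
= (((c^4 / b^8) · ((b^2)^4)) / ((c^3)^4)) / a^5    [power of a power]
= (((c^4 / b^8) · b^8) / ((c^3)^4)) / a^5    [power of a power]
= (((c^4 / b^8) · b^8) / c^12) / a^5    [power of a power]
= a^(-5)c^(-8)    [quotient of powers]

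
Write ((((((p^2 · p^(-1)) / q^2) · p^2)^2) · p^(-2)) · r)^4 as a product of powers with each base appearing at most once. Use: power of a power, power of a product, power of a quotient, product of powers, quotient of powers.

p^16q^(-16)r^4

((((((p^2 · p^(-1)) / q^2) · p^2)^2) · p^(-2)) · r)^4
= ((((((p^2 · p^(-1)) / q^2) · p^2)^2) · p^(-2))^4) · (r^4)    [power of a product]
= ((((((p^2 · p^(-1)) / q^2) · p^2)^2)^4) · ((p^(-2))^4)) · (r^4)    [power of a product]
= (((((p^2 · p^(-1)) / q^2) · p^2)^8) · ((p^(-2))^4)) · (r^4)    [power of a power]
= (((((p^2 · p^(-1)) / q^2)^8) · ((p^2)^8)) · ((p^(-2))^4)) · (r^4)    [power of a product]
= (((((p^2 · p^(-1))^8) / ((q^2)^8)) · ((p^2)^8)) · ((p^(-2))^4)) · (r^4)    [power of a quotient]
= ((((((p^2)^8) · ((p^(-1))^8)) / ((q^2)^8)) · ((p^2)^8)) · ((p^(-2))^4)) · (r^4)    [power of a product]
= ((((p^16 · ((p^(-1))^8)) / ((q^2)^8)) · ((p^2)^8)) · ((p^(-2))^4)) · (r^4)    [power of a power]
= ((((p^16 · p^(-8)) / ((q^2)^8)) · ((p^2)^8)) · ((p^(-2))^4)) · (r^4)    [power of a power]
= (((p^8 / ((q^2)^8)) · ((p^2)^8)) · ((p^(-2))^4)) · (r^4)    [product of powers]
= (((p^8 / q^16) · ((p^2)^8)) · ((p^(-2))^4)) · (r^4)    [power of a power]
= (((p^8 / q^16) · p^16) · ((p^(-2))^4)) · (r^4)    [power of a power]
= (((p^8 / q^16) · p^16) · p^(-8)) · (r^4)    [power of a power]
= p^16q^(-16)r^4    [quotient of powers; product of powers]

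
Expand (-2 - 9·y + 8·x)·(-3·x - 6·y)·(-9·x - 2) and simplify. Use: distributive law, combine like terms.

(-2 - 9·y + 8·x)·(-3·x - 6·y)·(-9·x - 2)
= (6·x + 12·y + 27·x·y + 54·y^2 - 24·x^2 - 48·x·y)·(-9·x - 2)    [distributive law]
= (6·x + 12·y - 21·x·y + 54·y^2 - 24·x^2)·(-9·x - 2)    [combine like terms]
= -54·x^2 - 12·x - 108·x·y - 24·y + 189·x^2·y + 42·x·y - 486·x·y^2 - 108·y^2 + 216·x^3 + 48·x^2    [distributive law]
= -6·x^2 - 12·x - 66·x·y - 24·y + 189·x^2·y - 486·x·y^2 - 108·y^2 + 216·x^3    [combine like terms]

-6·x^2 - 12·x - 66·x·y - 24·y + 189·x^2·y - 486·x·y^2 - 108·y^2 + 216·x^3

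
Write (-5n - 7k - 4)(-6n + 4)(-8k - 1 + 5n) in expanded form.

-30kn^2 - 10n^2 + 150n^3 - 214kn - 84n - 336k^2n + 224k^2 + 156k + 16

(-5n - 7k - 4)(-6n + 4)(-8k - 1 + 5n)
= (30n^2 - 20n + 42kn - 28k + 24n - 16)(-8k - 1 + 5n)    [distributive law]
= (30n^2 + 4n + 42kn - 28k - 16)(-8k - 1 + 5n)    [combine like terms]
= -240kn^2 - 30n^2 + 150n^3 - 32kn - 4n + 20n^2 - 336k^2n - 42kn + 210kn^2 + 224k^2 + 28k - 140kn + 128k + 16 - 80n    [distributive law]
= -30kn^2 - 10n^2 + 150n^3 - 214kn - 84n - 336k^2n + 224k^2 + 156k + 16    [combine like terms]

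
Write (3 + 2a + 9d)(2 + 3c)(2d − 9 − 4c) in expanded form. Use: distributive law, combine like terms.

(3 + 2a + 9d)(2 + 3c)(2d − 9 − 4c)
= (6 + 9c + 4a + 6ac + 18d + 27cd)(2d − 9 − 4c)    [distributive law]
= 12d − 54 − 24c + 18cd − 81c − 36c^2 + 8ad − 36a − 16ac + 12acd − 54ac − 24ac^2 + 36d^2 − 162d − 72cd + 54cd^2 − 243cd − 108c^2d    [distributive law]
= −150d − 54 − 105c − 297cd − 36c^2 + 8ad − 36a − 70ac + 12acd − 24ac^2 + 36d^2 + 54cd^2 − 108c^2d    [combine like terms]

−150d − 54 − 105c − 297cd − 36c^2 + 8ad − 36a − 70ac + 12acd − 24ac^2 + 36d^2 + 54cd^2 − 108c^2d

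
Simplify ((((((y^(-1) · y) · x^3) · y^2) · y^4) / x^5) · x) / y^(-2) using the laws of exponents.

x^(-1)y^8

((((((y^(-1) · y) · x^3) · y^2) · y^4) / x^5) · x) / y^(-2)
= (((((y^0 · x^3) · y^2) · y^4) / x^5) · x) / y^(-2)    [product of powers]
= x^(-1)y^8    [quotient of powers; product of powers]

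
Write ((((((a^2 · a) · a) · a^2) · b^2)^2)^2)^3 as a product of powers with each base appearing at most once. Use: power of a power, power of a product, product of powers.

a^72·b^24

((((((a^2 · a) · a) · a^2) · b^2)^2)^2)^3
= (((((a^2 · a) · a) · a^2) · b^2)^2)^6    [power of a power]
= ((((a^2 · a) · a) · a^2) · b^2)^12    [power of a power]
= ((((a^2 · a) · a) · a^2)^12) · ((b^2)^12)    [power of a product]
= ((((a^2 · a) · a)^12) · ((a^2)^12)) · ((b^2)^12)    [power of a product]
= ((((a^2 · a)^12) · (a^12)) · ((a^2)^12)) · ((b^2)^12)    [power of a product]
= (((((a^2)^12) · (a^12)) · (a^12)) · ((a^2)^12)) · ((b^2)^12)    [power of a product]
= (((a^24 · (a^12)) · (a^12)) · ((a^2)^12)) · ((b^2)^12)    [power of a power]
= ((a^36 · (a^12)) · ((a^2)^12)) · ((b^2)^12)    [product of powers]
= (a^48 · ((a^2)^12)) · ((b^2)^12)    [product of powers]
= (a^48 · a^24) · ((b^2)^12)    [power of a power]
= a^72 · ((b^2)^12)    [product of powers]
= a^72 · b^24    [power of a power]
= a^72·b^24    [rearrange]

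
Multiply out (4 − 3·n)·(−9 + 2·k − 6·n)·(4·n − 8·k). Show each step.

(4 − 3·n)·(−9 + 2·k − 6·n)·(4·n − 8·k)
= (−36 + 8·k − 24·n + 27·n − 6·k·n + 18·n²)·(4·n − 8·k)    [distributive law]
= (−36 + 8·k + 3·n − 6·k·n + 18·n²)·(4·n − 8·k)    [combine like terms]
= −144·n + 288·k + 32·k·n − 64·k² + 12·n² − 24·k·n − 24·k·n² + 48·k²·n + 72·n³ − 144·k·n²    [distributive law]
= −144·n + 288·k + 8·k·n − 64·k² + 12·n² − 168·k·n² + 48·k²·n + 72·n³    [combine like terms]

−144·n + 288·k + 8·k·n − 64·k² + 12·n² − 168·k·n² + 48·k²·n + 72·n³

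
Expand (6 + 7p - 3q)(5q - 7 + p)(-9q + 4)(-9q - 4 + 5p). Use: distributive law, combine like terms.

(6 + 7p - 3q)(5q - 7 + p)(-9q + 4)(-9q - 4 + 5p)
= (30q - 42 + 6p + 35pq - 49p + 7p^2 - 15q^2 + 21q - 3pq)(-9q + 4)(-9q - 4 + 5p)    [distributive law]
= (51q - 42 - 43p + 32pq + 7p^2 - 15q^2)(-9q + 4)(-9q - 4 + 5p)    [combine like terms]
= (-459q^2 + 204q + 378q - 168 + 387pq - 172p - 288pq^2 + 128pq - 63p^2q + 28p^2 + 135q^3 - 60q^2)(-9q - 4 + 5p)    [distributive law]
= (-519q^2 + 582q - 168 + 515pq - 172p - 288pq^2 - 63p^2q + 28p^2 + 135q^3)(-9q - 4 + 5p)    [combine like terms]
= 4671q^3 + 2076q^2 - 2595pq^2 - 5238q^2 - 2328q + 2910pq + 1512q + 672 - 840p - 4635pq^2 - 2060pq + 2575p^2q + 1548pq + 688p - 860p^2 + 2592pq^3 + 1152pq^2 - 1440p^2q^2 + 567p^2q^2 + 252p^2q - 315p^3q - 252p^2q - 112p^2 + 140p^3 - 1215q^4 - 540q^3 + 675pq^3    [distributive law]
= 4131q^3 - 3162q^2 - 6078pq^2 - 816q + 2398pq + 672 - 152p + 2575p^2q - 972p^2 + 3267pq^3 - 873p^2q^2 - 315p^3q + 140p^3 - 1215q^4    [combine like terms]

4131q^3 - 3162q^2 - 6078pq^2 - 816q + 2398pq + 672 - 152p + 2575p^2q - 972p^2 + 3267pq^3 - 873p^2q^2 - 315p^3q + 140p^3 - 1215q^4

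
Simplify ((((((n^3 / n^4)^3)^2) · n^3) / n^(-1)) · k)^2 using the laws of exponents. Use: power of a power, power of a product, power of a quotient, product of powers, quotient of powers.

k^2n^(-4)

((((((n^3 / n^4)^3)^2) · n^3) / n^(-1)) · k)^2
= ((((((n^3 / n^4)^3)^2) · n^3) / n^(-1))^2) · (k^2)    [power of a product]
= ((((((n^3 / n^4)^3)^2) · n^3)^2) / ((n^(-1))^2)) · (k^2)    [power of a quotient]
= ((((((n^3 / n^4)^3)^2)^2) · ((n^3)^2)) / ((n^(-1))^2)) · (k^2)    [power of a product]
= (((((n^3 / n^4)^3)^4) · ((n^3)^2)) / ((n^(-1))^2)) · (k^2)    [power of a power]
= ((((n^3 / n^4)^12) · ((n^3)^2)) / ((n^(-1))^2)) · (k^2)    [power of a power]
= (((((n^3)^12) / ((n^4)^12)) · ((n^3)^2)) / ((n^(-1))^2)) · (k^2)    [power of a quotient]
= (((n^36 / ((n^4)^12)) · ((n^3)^2)) / ((n^(-1))^2)) · (k^2)    [power of a power]
= (((n^36 / n^48) · ((n^3)^2)) / ((n^(-1))^2)) · (k^2)    [power of a power]
= ((n^(-12) · ((n^3)^2)) / ((n^(-1))^2)) · (k^2)    [quotient of powers]
= ((n^(-12) · n^6) / ((n^(-1))^2)) · (k^2)    [power of a power]
= (n^(-6) / ((n^(-1))^2)) · (k^2)    [product of powers]
= (n^(-6) / n^(-2)) · (k^2)    [power of a power]
= n^(-4) · (k^2)    [quotient of powers]
= k^2n^(-4)    [rearrange]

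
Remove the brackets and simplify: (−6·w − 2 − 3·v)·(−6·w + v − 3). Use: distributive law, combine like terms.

(−6·w − 2 − 3·v)·(−6·w + v − 3)
= 36·w² − 6·v·w + 18·w + 12·w − 2·v + 6 + 18·v·w − 3·v² + 9·v    [distributive law]
= 36·w² + 12·v·w + 30·w + 7·v + 6 − 3·v²    [combine like terms]

36·w² + 12·v·w + 30·w + 7·v + 6 − 3·v²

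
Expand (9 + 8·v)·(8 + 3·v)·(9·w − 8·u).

648·w − 576·u + 819·v·w − 728·u·v + 216·v^2·w − 192·u·v^2

(9 + 8·v)·(8 + 3·v)·(9·w − 8·u)
= (72 + 27·v + 64·v + 24·v^2)·(9·w − 8·u)    [distributive law]
= (72 + 91·v + 24·v^2)·(9·w − 8·u)    [combine like terms]
= 648·w − 576·u + 819·v·w − 728·u·v + 216·v^2·w − 192·u·v^2    [distributive law]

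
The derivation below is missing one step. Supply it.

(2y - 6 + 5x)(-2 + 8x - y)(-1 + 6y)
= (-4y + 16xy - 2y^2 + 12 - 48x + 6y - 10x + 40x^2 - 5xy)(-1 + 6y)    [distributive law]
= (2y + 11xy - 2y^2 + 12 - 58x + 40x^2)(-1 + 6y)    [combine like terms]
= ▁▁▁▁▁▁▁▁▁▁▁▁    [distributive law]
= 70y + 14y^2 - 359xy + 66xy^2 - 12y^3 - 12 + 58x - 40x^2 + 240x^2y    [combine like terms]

Applying distributive law to the line above:

-2y + 12y^2 - 11xy + 66xy^2 + 2y^2 - 12y^3 - 12 + 72y + 58x - 348xy - 40x^2 + 240x^2y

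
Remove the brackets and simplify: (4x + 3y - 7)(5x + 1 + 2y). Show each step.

(4x + 3y - 7)(5x + 1 + 2y)
= 20x^2 + 4x + 8xy + 15xy + 3y + 6y^2 - 35x - 7 - 14y    [distributive law]
= 20x^2 - 31x + 23xy - 11y + 6y^2 - 7    [combine like terms]

20x^2 - 31x + 23xy - 11y + 6y^2 - 7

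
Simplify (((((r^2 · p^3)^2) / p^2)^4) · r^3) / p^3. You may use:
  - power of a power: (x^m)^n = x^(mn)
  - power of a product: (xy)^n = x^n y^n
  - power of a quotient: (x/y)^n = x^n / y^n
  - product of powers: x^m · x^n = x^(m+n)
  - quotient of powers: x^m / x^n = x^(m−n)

(((((r^2 · p^3)^2) / p^2)^4) · r^3) / p^3
= (((((r^2 · p^3)^2)^4) / ((p^2)^4)) · r^3) / p^3    [power of a quotient]
= ((((r^2 · p^3)^8) / ((p^2)^4)) · r^3) / p^3    [power of a power]
= (((((r^2)^8) · ((p^3)^8)) / ((p^2)^4)) · r^3) / p^3    [power of a product]
= (((r^16 · ((p^3)^8)) / ((p^2)^4)) · r^3) / p^3    [power of a power]
= (((r^16 · p^24) / ((p^2)^4)) · r^3) / p^3    [power of a power]
= (((r^16 · p^24) / p^8) · r^3) / p^3    [power of a power]
= p^13·r^19    [quotient of powers; product of powers]

p^13·r^19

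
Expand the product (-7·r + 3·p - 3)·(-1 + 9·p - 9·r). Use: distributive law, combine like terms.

34·r - 90·p·r + 63·r^2 - 30·p + 27·p^2 + 3

(-7·r + 3·p - 3)·(-1 + 9·p - 9·r)
= 7·r - 63·p·r + 63·r^2 - 3·p + 27·p^2 - 27·p·r + 3 - 27·p + 27·r    [distributive law]
= 34·r - 90·p·r + 63·r^2 - 30·p + 27·p^2 + 3    [combine like terms]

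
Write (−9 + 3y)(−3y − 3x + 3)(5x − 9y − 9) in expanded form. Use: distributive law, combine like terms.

18xy − 243y² − 81y + 135x² − 378x + 243 + 36xy² + 81y³ − 45x²y

(−9 + 3y)(−3y − 3x + 3)(5x − 9y − 9)
= (27y + 27x − 27 − 9y² − 9xy + 9y)(5x − 9y − 9)    [distributive law]
= (36y + 27x − 27 − 9y² − 9xy)(5x − 9y − 9)    [combine like terms]
= 180xy − 324y² − 324y + 135x² − 243xy − 243x − 135x + 243y + 243 − 45xy² + 81y³ + 81y² − 45x²y + 81xy² + 81xy    [distributive law]
= 18xy − 243y² − 81y + 135x² − 378x + 243 + 36xy² + 81y³ − 45x²y    [combine like terms]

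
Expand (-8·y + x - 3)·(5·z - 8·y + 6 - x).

(-8·y + x - 3)·(5·z - 8·y + 6 - x)
= -40·y·z + 64·y^2 - 48·y + 8·x·y + 5·x·z - 8·x·y + 6·x - x^2 - 15·z + 24·y - 18 + 3·x    [distributive law]
= -40·y·z + 64·y^2 - 24·y + 5·x·z + 9·x - x^2 - 15·z - 18    [combine like terms]

-40·y·z + 64·y^2 - 24·y + 5·x·z + 9·x - x^2 - 15·z - 18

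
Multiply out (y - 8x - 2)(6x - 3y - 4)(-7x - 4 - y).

(y - 8x - 2)(6x - 3y - 4)(-7x - 4 - y)
= (6xy - 3y^2 - 4y - 48x^2 + 24xy + 32x - 12x + 6y + 8)(-7x - 4 - y)    [distributive law]
= (30xy - 3y^2 + 2y - 48x^2 + 20x + 8)(-7x - 4 - y)    [combine like terms]
= -210x^2y - 120xy - 30xy^2 + 21xy^2 + 12y^2 + 3y^3 - 14xy - 8y - 2y^2 + 336x^3 + 192x^2 + 48x^2y - 140x^2 - 80x - 20xy - 56x - 32 - 8y    [distributive law]
= -162x^2y - 154xy - 9xy^2 + 10y^2 + 3y^3 - 16y + 336x^3 + 52x^2 - 136x - 32    [combine like terms]

-162x^2y - 154xy - 9xy^2 + 10y^2 + 3y^3 - 16y + 336x^3 + 52x^2 - 136x - 32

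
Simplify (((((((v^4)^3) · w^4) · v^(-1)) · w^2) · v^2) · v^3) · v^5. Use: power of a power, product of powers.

v^21w^6

(((((((v^4)^3) · w^4) · v^(-1)) · w^2) · v^2) · v^3) · v^5
= (((((v^12 · w^4) · v^(-1)) · w^2) · v^2) · v^3) · v^5    [power of a power]
= v^21w^6    [product of powers]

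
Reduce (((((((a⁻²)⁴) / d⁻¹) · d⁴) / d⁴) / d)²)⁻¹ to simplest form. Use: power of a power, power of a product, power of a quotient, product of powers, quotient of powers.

a¹⁶

(((((((a⁻²)⁴) / d⁻¹) · d⁴) / d⁴) / d)²)⁻¹
= ((((((a⁻²)⁴) / d⁻¹) · d⁴) / d⁴) / d)⁻²    [power of a power]
= ((((((a⁻²)⁴) / d⁻¹) · d⁴) / d⁴)⁻²) / (d⁻²)    [power of a quotient]
= ((((((a⁻²)⁴) / d⁻¹) · d⁴)⁻²) / ((d⁴)⁻²)) / (d⁻²)    [power of a quotient]
= ((((((a⁻²)⁴) / d⁻¹)⁻²) · ((d⁴)⁻²)) / ((d⁴)⁻²)) / (d⁻²)    [power of a product]
= ((((((a⁻²)⁴)⁻²) / ((d⁻¹)⁻²)) · ((d⁴)⁻²)) / ((d⁴)⁻²)) / (d⁻²)    [power of a quotient]
= (((((a⁻²)⁻⁸) / ((d⁻¹)⁻²)) · ((d⁴)⁻²)) / ((d⁴)⁻²)) / (d⁻²)    [power of a power]
= (((a¹⁶ / ((d⁻¹)⁻²)) · ((d⁴)⁻²)) / ((d⁴)⁻²)) / (d⁻²)    [power of a power]
= (((a¹⁶ / d²) · ((d⁴)⁻²)) / ((d⁴)⁻²)) / (d⁻²)    [power of a power]
= (((a¹⁶ / d²) · d⁻⁸) / ((d⁴)⁻²)) / (d⁻²)    [power of a power]
= (((a¹⁶ / d²) · d⁻⁸) / d⁻⁸) / (d⁻²)    [power of a power]
= a¹⁶    [quotient of powers; product of powers]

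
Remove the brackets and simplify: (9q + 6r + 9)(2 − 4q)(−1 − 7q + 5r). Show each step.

−108q + 162q² − 150qr + 252q³ − 12q²r + 78r + 60r² − 120qr² − 18

(9q + 6r + 9)(2 − 4q)(−1 − 7q + 5r)
= (18q − 36q² + 12r − 24qr + 18 − 36q)(−1 − 7q + 5r)    [distributive law]
= (−18q − 36q² + 12r − 24qr + 18)(−1 − 7q + 5r)    [combine like terms]
= 18q + 126q² − 90qr + 36q² + 252q³ − 180q²r − 12r − 84qr + 60r² + 24qr + 168q²r − 120qr² − 18 − 126q + 90r    [distributive law]
= −108q + 162q² − 150qr + 252q³ − 12q²r + 78r + 60r² − 120qr² − 18    [combine like terms]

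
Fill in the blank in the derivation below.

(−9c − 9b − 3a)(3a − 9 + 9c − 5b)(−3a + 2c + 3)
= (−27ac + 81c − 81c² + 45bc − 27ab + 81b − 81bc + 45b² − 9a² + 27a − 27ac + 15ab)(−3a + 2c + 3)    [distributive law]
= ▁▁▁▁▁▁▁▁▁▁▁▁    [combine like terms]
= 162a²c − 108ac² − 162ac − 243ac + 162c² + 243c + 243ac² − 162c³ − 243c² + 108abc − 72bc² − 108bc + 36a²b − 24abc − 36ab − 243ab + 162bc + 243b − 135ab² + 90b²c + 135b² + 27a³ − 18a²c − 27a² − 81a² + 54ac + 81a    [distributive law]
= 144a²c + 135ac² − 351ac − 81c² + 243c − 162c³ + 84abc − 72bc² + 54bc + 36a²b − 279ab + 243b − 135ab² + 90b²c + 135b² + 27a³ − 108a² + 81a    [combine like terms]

Applying combine like terms to the line above:

(−54ac + 81c − 81c² − 36bc − 12ab + 81b + 45b² − 9a² + 27a)(−3a + 2c + 3)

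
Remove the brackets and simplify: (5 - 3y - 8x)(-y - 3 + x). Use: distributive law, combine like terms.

(5 - 3y - 8x)(-y - 3 + x)
= -5y - 15 + 5x + 3y^2 + 9y - 3xy + 8xy + 24x - 8x^2    [distributive law]
= 4y - 15 + 29x + 3y^2 + 5xy - 8x^2    [combine like terms]

4y - 15 + 29x + 3y^2 + 5xy - 8x^2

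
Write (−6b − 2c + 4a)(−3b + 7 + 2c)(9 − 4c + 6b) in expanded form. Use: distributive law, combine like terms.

(−6b − 2c + 4a)(−3b + 7 + 2c)(9 − 4c + 6b)
= (18b^2 − 42b − 12bc + 6bc − 14c − 4c^2 − 12ab + 28a + 8ac)(9 − 4c + 6b)    [distributive law]
= (18b^2 − 42b − 6bc − 14c − 4c^2 − 12ab + 28a + 8ac)(9 − 4c + 6b)    [combine like terms]
= 162b^2 − 72b^2c + 108b^3 − 378b + 168bc − 252b^2 − 54bc + 24bc^2 − 36b^2c − 126c + 56c^2 − 84bc − 36c^2 + 16c^3 − 24bc^2 − 108ab + 48abc − 72ab^2 + 252a − 112ac + 168ab + 72ac − 32ac^2 + 48abc    [distributive law]
= −90b^2 − 108b^2c + 108b^3 − 378b + 30bc − 126c + 20c^2 + 16c^3 + 60ab + 96abc − 72ab^2 + 252a − 40ac − 32ac^2    [combine like terms]

−90b^2 − 108b^2c + 108b^3 − 378b + 30bc − 126c + 20c^2 + 16c^3 + 60ab + 96abc − 72ab^2 + 252a − 40ac − 32ac^2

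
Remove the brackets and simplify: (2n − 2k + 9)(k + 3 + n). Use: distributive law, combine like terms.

(2n − 2k + 9)(k + 3 + n)
= 2kn + 6n + 2n^2 − 2k^2 − 6k − 2kn + 9k + 27 + 9n    [distributive law]
= 15n + 2n^2 − 2k^2 + 3k + 27    [combine like terms]

15n + 2n^2 − 2k^2 + 3k + 27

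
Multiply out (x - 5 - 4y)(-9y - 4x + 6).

(x - 5 - 4y)(-9y - 4x + 6)
= -9xy - 4x^2 + 6x + 45y + 20x - 30 + 36y^2 + 16xy - 24y    [distributive law]
= 7xy - 4x^2 + 26x + 21y - 30 + 36y^2    [combine like terms]

7xy - 4x^2 + 26x + 21y - 30 + 36y^2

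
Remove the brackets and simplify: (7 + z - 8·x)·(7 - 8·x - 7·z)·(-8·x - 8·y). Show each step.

-392·x - 392·y + 896·x^2 + 896·x·y + 336·x·z + 336·y·z - 384·x^2·z - 384·x·y·z + 56·x·z^2 + 56·y·z^2 - 512·x^3 - 512·x^2·y

(7 + z - 8·x)·(7 - 8·x - 7·z)·(-8·x - 8·y)
= (49 - 56·x - 49·z + 7·z - 8·x·z - 7·z^2 - 56·x + 64·x^2 + 56·x·z)·(-8·x - 8·y)    [distributive law]
= (49 - 112·x - 42·z + 48·x·z - 7·z^2 + 64·x^2)·(-8·x - 8·y)    [combine like terms]
= -392·x - 392·y + 896·x^2 + 896·x·y + 336·x·z + 336·y·z - 384·x^2·z - 384·x·y·z + 56·x·z^2 + 56·y·z^2 - 512·x^3 - 512·x^2·y    [distributive law]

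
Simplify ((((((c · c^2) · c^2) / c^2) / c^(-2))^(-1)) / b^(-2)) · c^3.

b^2·c^(-2)

((((((c · c^2) · c^2) / c^2) / c^(-2))^(-1)) / b^(-2)) · c^3
= ((((((c · c^2) · c^2) / c^2)^(-1)) / ((c^(-2))^(-1))) / b^(-2)) · c^3    [power of a quotient]
= ((((((c · c^2) · c^2)^(-1)) / ((c^2)^(-1))) / ((c^(-2))^(-1))) / b^(-2)) · c^3    [power of a quotient]
= ((((((c · c^2)^(-1)) · ((c^2)^(-1))) / ((c^2)^(-1))) / ((c^(-2))^(-1))) / b^(-2)) · c^3    [power of a product]
= ((((((c^(-1)) · ((c^2)^(-1))) · ((c^2)^(-1))) / ((c^2)^(-1))) / ((c^(-2))^(-1))) / b^(-2)) · c^3    [power of a product]
= (((((c^(-1) · c^(-2)) · ((c^2)^(-1))) / ((c^2)^(-1))) / ((c^(-2))^(-1))) / b^(-2)) · c^3    [power of a power]
= ((((c^(-3) · ((c^2)^(-1))) / ((c^2)^(-1))) / ((c^(-2))^(-1))) / b^(-2)) · c^3    [product of powers]
= ((((c^(-3) · c^(-2)) / ((c^2)^(-1))) / ((c^(-2))^(-1))) / b^(-2)) · c^3    [power of a power]
= (((c^(-5) / ((c^2)^(-1))) / ((c^(-2))^(-1))) / b^(-2)) · c^3    [product of powers]
= (((c^(-5) / c^(-2)) / ((c^(-2))^(-1))) / b^(-2)) · c^3    [power of a power]
= ((c^(-3) / ((c^(-2))^(-1))) / b^(-2)) · c^3    [quotient of powers]
= ((c^(-3) / c^2) / b^(-2)) · c^3    [power of a power]
= (c^(-5) / b^(-2)) · c^3    [quotient of powers]
= b^2·c^(-2)    [quotient of powers; product of powers]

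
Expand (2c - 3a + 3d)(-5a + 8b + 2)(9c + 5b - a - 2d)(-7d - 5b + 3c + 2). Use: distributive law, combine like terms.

285ac^2d - 396abc^2 - 270ac^3 - 354ac^2 + 2396abcd + 1050ab^2c - 364abc - 1060a^2cd - 428a^2bc + 435a^2c^2 + 308a^2c + 895acd^2 + 194acd - 456bc^2d - 480b^2c^2 + 432bc^3 + 168bc^2 - 1120b^2cd - 400b^3c + 60b^2c - 1432bcd^2 + 88bcd - 114c^2d + 108c^3 + 72c^2 + 40bc - 116ac - 358cd^2 + 92cd - 618a^2bd - 495a^2b^2 + 168a^2b + 105a^3d + 75a^3b - 45a^3c - 30a^3 + 105a^2d^2 - 72a^2d + 1095ab^2d + 600ab^3 - 90ab^2 + 207abd^2 + 78abd - 60ab + 12a^2 + 18ad^2 + 12ad - 210ad^3 - 600b^2d^2 - 600b^3d + 90b^2d + 336bd^3 - 246bd^2 + 60bd + 84d^3 - 24d^2

(2c - 3a + 3d)(-5a + 8b + 2)(9c + 5b - a - 2d)(-7d - 5b + 3c + 2)
= (-10ac + 16bc + 4c + 15a^2 - 24ab - 6a - 15ad + 24bd + 6d)(9c + 5b - a - 2d)(-7d - 5b + 3c + 2)    [distributive law]
= (-90ac^2 - 50abc + 10a^2c + 20acd + 144bc^2 + 80b^2c - 16abc - 32bcd + 36c^2 + 20bc - 4ac - 8cd + 135a^2c + 75a^2b - 15a^3 - 30a^2d - 216abc - 120ab^2 + 24a^2b + 48abd - 54ac - 30ab + 6a^2 + 12ad - 135acd - 75abd + 15a^2d + 30ad^2 + 216bcd + 120b^2d - 24abd - 48bd^2 + 54cd + 30bd - 6ad - 12d^2)(-7d - 5b + 3c + 2)    [distributive law]
= (-90ac^2 - 282abc + 145a^2c - 115acd + 144bc^2 + 80b^2c + 184bcd + 36c^2 + 20bc - 58ac + 46cd + 99a^2b - 15a^3 - 15a^2d - 120ab^2 - 51abd - 30ab + 6a^2 + 6ad + 30ad^2 + 120b^2d - 48bd^2 + 30bd - 12d^2)(-7d - 5b + 3c + 2)    [combine like terms]
= 630ac^2d + 450abc^2 - 270ac^3 - 180ac^2 + 1974abcd + 1410ab^2c - 846abc^2 - 564abc - 1015a^2cd - 725a^2bc + 435a^2c^2 + 290a^2c + 805acd^2 + 575abcd - 345ac^2d - 230acd - 1008bc^2d - 720b^2c^2 + 432bc^3 + 288bc^2 - 560b^2cd - 400b^3c + 240b^2c^2 + 160b^2c - 1288bcd^2 - 920b^2cd + 552bc^2d + 368bcd - 252c^2d - 180bc^2 + 108c^3 + 72c^2 - 140bcd - 100b^2c + 60bc^2 + 40bc + 406acd + 290abc - 174ac^2 - 116ac - 322cd^2 - 230bcd + 138c^2d + 92cd - 693a^2bd - 495a^2b^2 + 297a^2bc + 198a^2b + 105a^3d + 75a^3b - 45a^3c - 30a^3 + 105a^2d^2 + 75a^2bd - 45a^2cd - 30a^2d + 840ab^2d + 600ab^3 - 360ab^2c - 240ab^2 + 357abd^2 + 255ab^2d - 153abcd - 102abd + 210abd + 150ab^2 - 90abc - 60ab - 42a^2d - 30a^2b + 18a^2c + 12a^2 - 42ad^2 - 30abd + 18acd + 12ad - 210ad^3 - 150abd^2 + 90acd^2 + 60ad^2 - 840b^2d^2 - 600b^3d + 360b^2cd + 240b^2d + 336bd^3 + 240b^2d^2 - 144bcd^2 - 96bd^2 - 210bd^2 - 150b^2d + 90bcd + 60bd + 84d^3 + 60bd^2 - 36cd^2 - 24d^2    [distributive law]
= 285ac^2d - 396abc^2 - 270ac^3 - 354ac^2 + 2396abcd + 1050ab^2c - 364abc - 1060a^2cd - 428a^2bc + 435a^2c^2 + 308a^2c + 895acd^2 + 194acd - 456bc^2d - 480b^2c^2 + 432bc^3 + 168bc^2 - 1120b^2cd - 400b^3c + 60b^2c - 1432bcd^2 + 88bcd - 114c^2d + 108c^3 + 72c^2 + 40bc - 116ac - 358cd^2 + 92cd - 618a^2bd - 495a^2b^2 + 168a^2b + 105a^3d + 75a^3b - 45a^3c - 30a^3 + 105a^2d^2 - 72a^2d + 1095ab^2d + 600ab^3 - 90ab^2 + 207abd^2 + 78abd - 60ab + 12a^2 + 18ad^2 + 12ad - 210ad^3 - 600b^2d^2 - 600b^3d + 90b^2d + 336bd^3 - 246bd^2 + 60bd + 84d^3 - 24d^2    [combine like terms]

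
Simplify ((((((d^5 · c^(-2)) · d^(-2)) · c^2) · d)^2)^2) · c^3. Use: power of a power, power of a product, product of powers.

((((((d^5 · c^(-2)) · d^(-2)) · c^2) · d)^2)^2) · c^3
= (((((d^5 · c^(-2)) · d^(-2)) · c^2) · d)^4) · c^3    [power of a power]
= (((((d^5 · c^(-2)) · d^(-2)) · c^2)^4) · (d^4)) · c^3    [power of a product]
= (((((d^5 · c^(-2)) · d^(-2))^4) · ((c^2)^4)) · (d^4)) · c^3    [power of a product]
= (((((d^5 · c^(-2))^4) · ((d^(-2))^4)) · ((c^2)^4)) · (d^4)) · c^3    [power of a product]
= ((((((d^5)^4) · ((c^(-2))^4)) · ((d^(-2))^4)) · ((c^2)^4)) · (d^4)) · c^3    [power of a product]
= ((((d^20 · ((c^(-2))^4)) · ((d^(-2))^4)) · ((c^2)^4)) · (d^4)) · c^3    [power of a power]
= ((((d^20 · c^(-8)) · ((d^(-2))^4)) · ((c^2)^4)) · (d^4)) · c^3    [power of a power]
= ((((d^20 · c^(-8)) · d^(-8)) · ((c^2)^4)) · (d^4)) · c^3    [power of a power]
= ((((d^20 · c^(-8)) · d^(-8)) · c^8) · (d^4)) · c^3    [power of a power]
= c^3d^16    [product of powers]

c^3d^16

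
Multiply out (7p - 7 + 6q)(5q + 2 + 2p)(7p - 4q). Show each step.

273p²q + 22pq² + 98p³ - 161pq + 92q² - 98p + 56q - 120q³

(7p - 7 + 6q)(5q + 2 + 2p)(7p - 4q)
= (35pq + 14p + 14p² - 35q - 14 - 14p + 30q² + 12q + 12pq)(7p - 4q)    [distributive law]
= (47pq + 14p² - 23q - 14 + 30q²)(7p - 4q)    [combine like terms]
= 329p²q - 188pq² + 98p³ - 56p²q - 161pq + 92q² - 98p + 56q + 210pq² - 120q³    [distributive law]
= 273p²q + 22pq² + 98p³ - 161pq + 92q² - 98p + 56q - 120q³    [combine like terms]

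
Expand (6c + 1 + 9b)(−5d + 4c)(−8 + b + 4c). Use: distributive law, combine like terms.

220cd − 210bcd − 120c^2d − 176c^2 + 168bc^2 + 96c^3 + 40d + 355bd − 32c − 284bc − 45b^2d + 36b^2c

(6c + 1 + 9b)(−5d + 4c)(−8 + b + 4c)
= (−30cd + 24c^2 − 5d + 4c − 45bd + 36bc)(−8 + b + 4c)    [distributive law]
= 240cd − 30bcd − 120c^2d − 192c^2 + 24bc^2 + 96c^3 + 40d − 5bd − 20cd − 32c + 4bc + 16c^2 + 360bd − 45b^2d − 180bcd − 288bc + 36b^2c + 144bc^2    [distributive law]
= 220cd − 210bcd − 120c^2d − 176c^2 + 168bc^2 + 96c^3 + 40d + 355bd − 32c − 284bc − 45b^2d + 36b^2c    [combine like terms]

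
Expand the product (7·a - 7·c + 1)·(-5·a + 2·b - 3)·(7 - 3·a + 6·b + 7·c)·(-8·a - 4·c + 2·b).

(7·a - 7·c + 1)·(-5·a + 2·b - 3)·(7 - 3·a + 6·b + 7·c)·(-8·a - 4·c + 2·b)
= (-35·a² + 14·a·b - 21·a + 35·a·c - 14·b·c + 21·c - 5·a + 2·b - 3)·(7 - 3·a + 6·b + 7·c)·(-8·a - 4·c + 2·b)    [distributive law]
= (-35·a² + 14·a·b - 26·a + 35·a·c - 14·b·c + 21·c + 2·b - 3)·(7 - 3·a + 6·b + 7·c)·(-8·a - 4·c + 2·b)    [combine like terms]
= (-245·a² + 105·a³ - 210·a²·b - 245·a²·c + 98·a·b - 42·a²·b + 84·a·b² + 98·a·b·c - 182·a + 78·a² - 156·a·b - 182·a·c + 245·a·c - 105·a²·c + 210·a·b·c + 245·a·c² - 98·b·c + 42·a·b·c - 84·b²·c - 98·b·c² + 147·c - 63·a·c + 126·b·c + 147·c² + 14·b - 6·a·b + 12·b² + 14·b·c - 21 + 9·a - 18·b - 21·c)·(-8·a - 4·c + 2·b)    [distributive law]
= (-167·a² + 105·a³ - 252·a²·b - 350·a²·c - 64·a·b + 84·a·b² + 350·a·b·c - 173·a + 245·a·c² + 42·b·c - 84·b²·c - 98·b·c² + 126·c + 147·c² - 4·b + 12·b² - 21)·(-8·a - 4·c + 2·b)    [combine like terms]
= 1336·a³ + 668·a²·c - 334·a²·b - 840·a⁴ - 420·a³·c + 210·a³·b + 2016·a³·b + 1008·a²·b·c - 504·a²·b² + 2800·a³·c + 1400·a²·c² - 700·a²·b·c + 512·a²·b + 256·a·b·c - 128·a·b² - 672·a²·b² - 336·a·b²·c + 168·a·b³ - 2800·a²·b·c - 1400·a·b·c² + 700·a·b²·c + 1384·a² + 692·a·c - 346·a·b - 1960·a²·c² - 980·a·c³ + 490·a·b·c² - 336·a·b·c - 168·b·c² + 84·b²·c + 672·a·b²·c + 336·b²·c² - 168·b³·c + 784·a·b·c² + 392·b·c³ - 196·b²·c² - 1008·a·c - 504·c² + 252·b·c - 1176·a·c² - 588·c³ + 294·b·c² + 32·a·b + 16·b·c - 8·b² - 96·a·b² - 48·b²·c + 24·b³ + 168·a + 84·c - 42·b    [distributive law]
= 1336·a³ + 668·a²·c + 178·a²·b - 840·a⁴ + 2380·a³·c + 2226·a³·b - 2492·a²·b·c - 1176·a²·b² - 560·a²·c² - 80·a·b·c - 224·a·b² + 1036·a·b²·c + 168·a·b³ - 126·a·b·c² + 1384·a² - 316·a·c - 314·a·b - 980·a·c³ + 126·b·c² + 36·b²·c + 140·b²·c² - 168·b³·c + 392·b·c³ - 504·c² + 268·b·c - 1176·a·c² - 588·c³ - 8·b² + 24·b³ + 168·a + 84·c - 42·b    [combine like terms]

1336·a³ + 668·a²·c + 178·a²·b - 840·a⁴ + 2380·a³·c + 2226·a³·b - 2492·a²·b·c - 1176·a²·b² - 560·a²·c² - 80·a·b·c - 224·a·b² + 1036·a·b²·c + 168·a·b³ - 126·a·b·c² + 1384·a² - 316·a·c - 314·a·b - 980·a·c³ + 126·b·c² + 36·b²·c + 140·b²·c² - 168·b³·c + 392·b·c³ - 504·c² + 268·b·c - 1176·a·c² - 588·c³ - 8·b² + 24·b³ + 168·a + 84·c - 42·b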